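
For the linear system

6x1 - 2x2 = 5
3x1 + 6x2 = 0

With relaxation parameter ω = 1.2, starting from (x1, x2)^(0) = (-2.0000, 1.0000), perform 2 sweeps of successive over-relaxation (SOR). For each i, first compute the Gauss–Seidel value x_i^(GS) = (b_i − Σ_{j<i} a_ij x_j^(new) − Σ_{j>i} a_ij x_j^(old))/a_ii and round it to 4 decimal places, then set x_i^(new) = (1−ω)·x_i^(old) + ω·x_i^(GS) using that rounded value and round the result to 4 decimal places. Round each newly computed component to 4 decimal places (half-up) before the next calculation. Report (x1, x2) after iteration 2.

Iteration 1:
  x1: GS value = (5 - (-2)·1.0000) / (6) = 1.1667;  x1 ← (1−ω)·-2.0000 + ω·1.1667 = 1.8000
  x2: GS value = (0 - (3)·1.8000) / (6) = -0.9000;  x2 ← (1−ω)·1.0000 + ω·-0.9000 = -1.2800
Iteration 2:
  x1: GS value = (5 - (-2)·-1.2800) / (6) = 0.4067;  x1 ← (1−ω)·1.8000 + ω·0.4067 = 0.1280
  x2: GS value = (0 - (3)·0.1280) / (6) = -0.0640;  x2 ← (1−ω)·-1.2800 + ω·-0.0640 = 0.1792

(0.1280, 0.1792)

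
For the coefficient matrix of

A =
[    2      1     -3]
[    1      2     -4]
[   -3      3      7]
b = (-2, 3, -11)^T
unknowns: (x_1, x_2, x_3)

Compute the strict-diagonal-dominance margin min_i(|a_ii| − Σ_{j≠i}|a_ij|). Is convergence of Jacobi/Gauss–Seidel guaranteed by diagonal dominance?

-3

row 1: |2| − (1+3) = -2
row 2: |2| − (1+4) = -3
row 3: |7| − (3+3) = 1
minimum over rows = -3 → not strictly diagonally dominant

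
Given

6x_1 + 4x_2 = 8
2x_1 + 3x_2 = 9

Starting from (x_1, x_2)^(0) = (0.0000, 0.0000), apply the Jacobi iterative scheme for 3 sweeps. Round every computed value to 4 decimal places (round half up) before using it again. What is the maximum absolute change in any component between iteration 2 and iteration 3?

Iteration 1:
  x_1 = (8 - (4)·0.0000) / (6) = 1.3333
  x_2 = (9 - (2)·0.0000) / (3) = 3.0000
Iteration 2:
  x_1 = (8 - (4)·3.0000) / (6) = -0.6667
  x_2 = (9 - (2)·1.3333) / (3) = 2.1111
Iteration 3:
  x_1 = (8 - (4)·2.1111) / (6) = -0.0741
  x_2 = (9 - (2)·-0.6667) / (3) = 3.4445
Change: (0.5926, 1.3334) → max |·| = 1.3334

1.3334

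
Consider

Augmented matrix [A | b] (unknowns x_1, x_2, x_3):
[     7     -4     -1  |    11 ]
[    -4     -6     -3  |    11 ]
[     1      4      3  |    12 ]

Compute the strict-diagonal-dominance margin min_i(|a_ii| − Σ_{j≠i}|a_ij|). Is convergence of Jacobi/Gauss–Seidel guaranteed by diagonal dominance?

-2

row 1: |7| − (4+1) = 2
row 2: |-6| − (4+3) = -1
row 3: |3| − (1+4) = -2
minimum over rows = -2 → not strictly diagonally dominant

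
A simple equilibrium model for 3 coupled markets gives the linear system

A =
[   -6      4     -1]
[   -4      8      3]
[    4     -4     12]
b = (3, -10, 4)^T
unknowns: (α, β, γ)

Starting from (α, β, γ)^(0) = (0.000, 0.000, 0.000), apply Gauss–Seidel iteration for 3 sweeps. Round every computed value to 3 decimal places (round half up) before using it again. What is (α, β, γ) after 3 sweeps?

Iteration 1:
  α = (3 - (4)·0.000 - (-1)·0.000) / (-6) = -0.500
  β = (-10 - (-4)·-0.500 - (3)·0.000) / (8) = -1.500
  γ = (4 - (4)·-0.500 - (-4)·-1.500) / (12) = 0.000
Iteration 2:
  α = (3 - (4)·-1.500 - (-1)·0.000) / (-6) = -1.500
  β = (-10 - (-4)·-1.500 - (3)·0.000) / (8) = -2.000
  γ = (4 - (4)·-1.500 - (-4)·-2.000) / (12) = 0.167
Iteration 3:
  α = (3 - (4)·-2.000 - (-1)·0.167) / (-6) = -1.861
  β = (-10 - (-4)·-1.861 - (3)·0.167) / (8) = -2.243
  γ = (4 - (4)·-1.861 - (-4)·-2.243) / (12) = 0.206

(-1.861, -2.243, 0.206)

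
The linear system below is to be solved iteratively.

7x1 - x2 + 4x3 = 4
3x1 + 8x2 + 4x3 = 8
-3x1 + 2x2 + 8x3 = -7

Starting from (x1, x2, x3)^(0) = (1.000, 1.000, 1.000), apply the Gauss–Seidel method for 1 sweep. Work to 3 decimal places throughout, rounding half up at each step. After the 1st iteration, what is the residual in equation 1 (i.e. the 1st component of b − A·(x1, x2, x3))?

Iteration 1:
  x1 = (4 - (-1)·1.000 - (4)·1.000) / (7) = 0.143
  x2 = (8 - (3)·0.143 - (4)·1.000) / (8) = 0.446
  x3 = (-7 - (-3)·0.143 - (2)·0.446) / (8) = -0.933
Residual b − A·x = (7.177, 7.735, 0.001)

7.177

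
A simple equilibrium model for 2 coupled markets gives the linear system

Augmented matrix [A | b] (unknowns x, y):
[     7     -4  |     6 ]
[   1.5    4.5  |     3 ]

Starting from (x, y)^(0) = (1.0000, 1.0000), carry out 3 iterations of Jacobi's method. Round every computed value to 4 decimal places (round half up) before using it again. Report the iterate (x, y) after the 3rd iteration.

(0.9660, 0.3175)

Iteration 1:
  x = (6 - (-4)·1.0000) / (7) = 1.4286
  y = (3 - (1.5)·1.0000) / (4.5) = 0.3333
Iteration 2:
  x = (6 - (-4)·0.3333) / (7) = 1.0476
  y = (3 - (1.5)·1.4286) / (4.5) = 0.1905
Iteration 3:
  x = (6 - (-4)·0.1905) / (7) = 0.9660
  y = (3 - (1.5)·1.0476) / (4.5) = 0.3175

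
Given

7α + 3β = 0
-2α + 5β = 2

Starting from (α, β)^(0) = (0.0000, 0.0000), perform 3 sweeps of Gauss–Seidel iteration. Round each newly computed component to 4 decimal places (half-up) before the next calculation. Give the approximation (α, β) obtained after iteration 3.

Iteration 1:
  α = (0 - (3)·0.0000) / (7) = 0.0000
  β = (2 - (-2)·0.0000) / (5) = 0.4000
Iteration 2:
  α = (0 - (3)·0.4000) / (7) = -0.1714
  β = (2 - (-2)·-0.1714) / (5) = 0.3314
Iteration 3:
  α = (0 - (3)·0.3314) / (7) = -0.1420
  β = (2 - (-2)·-0.1420) / (5) = 0.3432

(-0.1420, 0.3432)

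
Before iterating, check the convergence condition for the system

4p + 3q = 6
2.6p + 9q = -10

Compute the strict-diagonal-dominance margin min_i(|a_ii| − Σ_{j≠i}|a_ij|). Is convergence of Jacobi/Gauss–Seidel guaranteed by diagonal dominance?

1

row 1: |4| − (3) = 1
row 2: |9| − (2.6) = 6.4
minimum over rows = 1 → strictly diagonally dominant (convergence guaranteed)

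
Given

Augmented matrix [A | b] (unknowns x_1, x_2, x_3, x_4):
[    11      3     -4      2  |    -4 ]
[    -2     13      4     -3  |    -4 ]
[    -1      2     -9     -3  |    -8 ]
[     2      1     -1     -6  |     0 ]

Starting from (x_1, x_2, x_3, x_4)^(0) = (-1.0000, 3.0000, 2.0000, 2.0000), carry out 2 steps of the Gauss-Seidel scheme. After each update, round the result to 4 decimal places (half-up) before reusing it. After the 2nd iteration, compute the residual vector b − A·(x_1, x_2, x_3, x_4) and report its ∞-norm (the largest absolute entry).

2.5309

Iteration 1:
  x_1 = (-4 - (3)·3.0000 - (-4)·2.0000 - (2)·2.0000) / (11) = -0.8182
  x_2 = (-4 - (-2)·-0.8182 - (4)·2.0000 - (-3)·2.0000) / (13) = -0.5874
  x_3 = (-8 - (-1)·-0.8182 - (2)·-0.5874 - (-3)·2.0000) / (-9) = 0.1826
  x_4 = (0 - (2)·-0.8182 - (1)·-0.5874 - (-1)·0.1826) / (-6) = -0.4011
Iteration 2:
  x_1 = (-4 - (3)·-0.5874 - (-4)·0.1826 - (2)·-0.4011) / (11) = -0.0641
  x_2 = (-4 - (-2)·-0.0641 - (4)·0.1826 - (-3)·-0.4011) / (13) = -0.4663
  x_3 = (-8 - (-1)·-0.0641 - (2)·-0.4663 - (-3)·-0.4011) / (-9) = 0.9261
  x_4 = (0 - (2)·-0.0641 - (1)·-0.4663 - (-1)·0.9261) / (-6) = -0.2534
Residual b − A·x = (2.3152, -2.5309, 0.4432, 0.0002); ∞-norm = 2.5309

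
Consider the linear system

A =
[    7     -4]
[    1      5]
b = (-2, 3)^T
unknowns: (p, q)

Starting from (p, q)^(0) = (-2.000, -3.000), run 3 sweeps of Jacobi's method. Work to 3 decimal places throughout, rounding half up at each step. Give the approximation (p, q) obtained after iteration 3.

(0.286, 0.543)

Iteration 1:
  p = (-2 - (-4)·-3.000) / (7) = -2.000
  q = (3 - (1)·-2.000) / (5) = 1.000
Iteration 2:
  p = (-2 - (-4)·1.000) / (7) = 0.286
  q = (3 - (1)·-2.000) / (5) = 1.000
Iteration 3:
  p = (-2 - (-4)·1.000) / (7) = 0.286
  q = (3 - (1)·0.286) / (5) = 0.543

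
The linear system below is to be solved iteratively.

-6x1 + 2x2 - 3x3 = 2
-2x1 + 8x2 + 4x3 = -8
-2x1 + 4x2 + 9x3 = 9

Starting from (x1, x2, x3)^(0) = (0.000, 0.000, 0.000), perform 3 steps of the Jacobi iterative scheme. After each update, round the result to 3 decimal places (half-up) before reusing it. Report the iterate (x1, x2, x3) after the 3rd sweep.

(-1.546, -1.977, 1.444)

Iteration 1:
  x1 = (2 - (2)·0.000 - (-3)·0.000) / (-6) = -0.333
  x2 = (-8 - (-2)·0.000 - (4)·0.000) / (8) = -1.000
  x3 = (9 - (-2)·0.000 - (4)·0.000) / (9) = 1.000
Iteration 2:
  x1 = (2 - (2)·-1.000 - (-3)·1.000) / (-6) = -1.167
  x2 = (-8 - (-2)·-0.333 - (4)·1.000) / (8) = -1.583
  x3 = (9 - (-2)·-0.333 - (4)·-1.000) / (9) = 1.370
Iteration 3:
  x1 = (2 - (2)·-1.583 - (-3)·1.370) / (-6) = -1.546
  x2 = (-8 - (-2)·-1.167 - (4)·1.370) / (8) = -1.977
  x3 = (9 - (-2)·-1.167 - (4)·-1.583) / (9) = 1.444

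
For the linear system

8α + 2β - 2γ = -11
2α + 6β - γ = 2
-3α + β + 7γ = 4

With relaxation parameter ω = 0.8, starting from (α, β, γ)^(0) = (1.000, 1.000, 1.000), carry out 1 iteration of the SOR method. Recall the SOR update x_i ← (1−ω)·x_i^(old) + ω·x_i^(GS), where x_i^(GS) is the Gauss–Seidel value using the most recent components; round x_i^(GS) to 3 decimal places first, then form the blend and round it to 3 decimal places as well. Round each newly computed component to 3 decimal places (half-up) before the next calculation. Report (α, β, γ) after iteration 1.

Iteration 1:
  α: GS value = (-11 - (2)·1.000 - (-2)·1.000) / (8) = -1.375;  α ← (1−ω)·1.000 + ω·-1.375 = -0.900
  β: GS value = (2 - (2)·-0.900 - (-1)·1.000) / (6) = 0.800;  β ← (1−ω)·1.000 + ω·0.800 = 0.840
  γ: GS value = (4 - (-3)·-0.900 - (1)·0.840) / (7) = 0.066;  γ ← (1−ω)·1.000 + ω·0.066 = 0.253

(-0.900, 0.840, 0.253)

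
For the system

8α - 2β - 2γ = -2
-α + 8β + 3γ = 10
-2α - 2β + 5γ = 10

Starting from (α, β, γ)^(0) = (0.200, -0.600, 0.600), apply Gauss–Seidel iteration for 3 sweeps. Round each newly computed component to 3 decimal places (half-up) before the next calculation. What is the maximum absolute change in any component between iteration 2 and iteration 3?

0.105

Iteration 1:
  α = (-2 - (-2)·-0.600 - (-2)·0.600) / (8) = -0.250
  β = (10 - (-1)·-0.250 - (3)·0.600) / (8) = 0.994
  γ = (10 - (-2)·-0.250 - (-2)·0.994) / (5) = 2.298
Iteration 2:
  α = (-2 - (-2)·0.994 - (-2)·2.298) / (8) = 0.573
  β = (10 - (-1)·0.573 - (3)·2.298) / (8) = 0.460
  γ = (10 - (-2)·0.573 - (-2)·0.460) / (5) = 2.413
Iteration 3:
  α = (-2 - (-2)·0.460 - (-2)·2.413) / (8) = 0.468
  β = (10 - (-1)·0.468 - (3)·2.413) / (8) = 0.404
  γ = (10 - (-2)·0.468 - (-2)·0.404) / (5) = 2.349
Change: (-0.105, -0.056, -0.064) → max |·| = 0.105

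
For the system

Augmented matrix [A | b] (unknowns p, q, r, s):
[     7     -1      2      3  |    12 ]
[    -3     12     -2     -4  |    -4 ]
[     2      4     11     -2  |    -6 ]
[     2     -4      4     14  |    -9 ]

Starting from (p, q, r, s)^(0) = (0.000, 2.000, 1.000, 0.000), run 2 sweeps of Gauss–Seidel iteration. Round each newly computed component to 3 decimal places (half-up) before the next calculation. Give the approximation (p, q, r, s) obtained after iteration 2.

Iteration 1:
  p = (12 - (-1)·2.000 - (2)·1.000 - (3)·0.000) / (7) = 1.714
  q = (-4 - (-3)·1.714 - (-2)·1.000 - (-4)·0.000) / (12) = 0.262
  r = (-6 - (2)·1.714 - (4)·0.262 - (-2)·0.000) / (11) = -0.952
  s = (-9 - (2)·1.714 - (-4)·0.262 - (4)·-0.952) / (14) = -0.541
Iteration 2:
  p = (12 - (-1)·0.262 - (2)·-0.952 - (3)·-0.541) / (7) = 2.256
  q = (-4 - (-3)·2.256 - (-2)·-0.952 - (-4)·-0.541) / (12) = -0.108
  r = (-6 - (2)·2.256 - (4)·-0.108 - (-2)·-0.541) / (11) = -1.015
  s = (-9 - (2)·2.256 - (-4)·-0.108 - (4)·-1.015) / (14) = -0.706

(2.256, -0.108, -1.015, -0.706)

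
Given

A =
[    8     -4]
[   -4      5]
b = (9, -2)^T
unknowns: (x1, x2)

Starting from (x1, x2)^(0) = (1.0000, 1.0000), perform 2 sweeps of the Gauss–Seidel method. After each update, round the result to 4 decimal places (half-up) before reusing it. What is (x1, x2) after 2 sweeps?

Iteration 1:
  x1 = (9 - (-4)·1.0000) / (8) = 1.6250
  x2 = (-2 - (-4)·1.6250) / (5) = 0.9000
Iteration 2:
  x1 = (9 - (-4)·0.9000) / (8) = 1.5750
  x2 = (-2 - (-4)·1.5750) / (5) = 0.8600

(1.5750, 0.8600)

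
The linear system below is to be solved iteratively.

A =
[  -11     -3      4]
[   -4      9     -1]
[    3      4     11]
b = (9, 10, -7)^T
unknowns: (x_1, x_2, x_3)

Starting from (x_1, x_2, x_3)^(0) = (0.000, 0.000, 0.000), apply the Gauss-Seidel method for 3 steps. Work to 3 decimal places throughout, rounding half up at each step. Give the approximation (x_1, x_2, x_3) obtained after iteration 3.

Iteration 1:
  x_1 = (9 - (-3)·0.000 - (4)·0.000) / (-11) = -0.818
  x_2 = (10 - (-4)·-0.818 - (-1)·0.000) / (9) = 0.748
  x_3 = (-7 - (3)·-0.818 - (4)·0.748) / (11) = -0.685
Iteration 2:
  x_1 = (9 - (-3)·0.748 - (4)·-0.685) / (-11) = -1.271
  x_2 = (10 - (-4)·-1.271 - (-1)·-0.685) / (9) = 0.470
  x_3 = (-7 - (3)·-1.271 - (4)·0.470) / (11) = -0.461
Iteration 3:
  x_1 = (9 - (-3)·0.470 - (4)·-0.461) / (-11) = -1.114
  x_2 = (10 - (-4)·-1.114 - (-1)·-0.461) / (9) = 0.565
  x_3 = (-7 - (3)·-1.114 - (4)·0.565) / (11) = -0.538

(-1.114, 0.565, -0.538)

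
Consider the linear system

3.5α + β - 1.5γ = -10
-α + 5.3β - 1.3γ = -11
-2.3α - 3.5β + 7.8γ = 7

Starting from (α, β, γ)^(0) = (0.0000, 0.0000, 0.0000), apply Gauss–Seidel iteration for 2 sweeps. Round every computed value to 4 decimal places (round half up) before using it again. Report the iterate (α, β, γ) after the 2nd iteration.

(-2.5894, -2.8383, -1.1397)

Iteration 1:
  α = (-10 - (1)·0.0000 - (-1.5)·0.0000) / (3.5) = -2.8571
  β = (-11 - (-1)·-2.8571 - (-1.3)·0.0000) / (5.3) = -2.6145
  γ = (7 - (-2.3)·-2.8571 - (-3.5)·-2.6145) / (7.8) = -1.1182
Iteration 2:
  α = (-10 - (1)·-2.6145 - (-1.5)·-1.1182) / (3.5) = -2.5894
  β = (-11 - (-1)·-2.5894 - (-1.3)·-1.1182) / (5.3) = -2.8383
  γ = (7 - (-2.3)·-2.5894 - (-3.5)·-2.8383) / (7.8) = -1.1397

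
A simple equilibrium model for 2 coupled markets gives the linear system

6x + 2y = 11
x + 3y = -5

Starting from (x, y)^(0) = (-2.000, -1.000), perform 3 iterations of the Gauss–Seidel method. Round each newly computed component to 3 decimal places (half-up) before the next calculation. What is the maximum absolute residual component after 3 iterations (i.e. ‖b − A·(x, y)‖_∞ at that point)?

0.034

Iteration 1:
  x = (11 - (2)·-1.000) / (6) = 2.167
  y = (-5 - (1)·2.167) / (3) = -2.389
Iteration 2:
  x = (11 - (2)·-2.389) / (6) = 2.630
  y = (-5 - (1)·2.630) / (3) = -2.543
Iteration 3:
  x = (11 - (2)·-2.543) / (6) = 2.681
  y = (-5 - (1)·2.681) / (3) = -2.560
Residual b − A·x = (0.034, -0.001); ∞-norm = 0.034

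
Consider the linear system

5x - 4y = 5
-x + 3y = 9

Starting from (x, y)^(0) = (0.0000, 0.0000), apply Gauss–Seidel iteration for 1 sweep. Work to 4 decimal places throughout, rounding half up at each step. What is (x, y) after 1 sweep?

(1.0000, 3.3333)

Iteration 1:
  x = (5 - (-4)·0.0000) / (5) = 1.0000
  y = (9 - (-1)·1.0000) / (3) = 3.3333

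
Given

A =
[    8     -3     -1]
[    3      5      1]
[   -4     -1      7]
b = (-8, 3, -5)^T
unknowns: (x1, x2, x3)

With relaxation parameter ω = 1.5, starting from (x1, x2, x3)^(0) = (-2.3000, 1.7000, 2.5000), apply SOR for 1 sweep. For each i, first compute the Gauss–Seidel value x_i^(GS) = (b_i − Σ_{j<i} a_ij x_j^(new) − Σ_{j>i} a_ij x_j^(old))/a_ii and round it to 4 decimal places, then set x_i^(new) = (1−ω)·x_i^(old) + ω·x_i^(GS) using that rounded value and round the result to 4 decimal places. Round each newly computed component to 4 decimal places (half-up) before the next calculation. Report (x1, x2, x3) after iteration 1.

(1.0750, -1.6675, -1.7573)

Iteration 1:
  x1: GS value = (-8 - (-3)·1.7000 - (-1)·2.5000) / (8) = -0.0500;  x1 ← (1−ω)·-2.3000 + ω·-0.0500 = 1.0750
  x2: GS value = (3 - (3)·1.0750 - (1)·2.5000) / (5) = -0.5450;  x2 ← (1−ω)·1.7000 + ω·-0.5450 = -1.6675
  x3: GS value = (-5 - (-4)·1.0750 - (-1)·-1.6675) / (7) = -0.3382;  x3 ← (1−ω)·2.5000 + ω·-0.3382 = -1.7573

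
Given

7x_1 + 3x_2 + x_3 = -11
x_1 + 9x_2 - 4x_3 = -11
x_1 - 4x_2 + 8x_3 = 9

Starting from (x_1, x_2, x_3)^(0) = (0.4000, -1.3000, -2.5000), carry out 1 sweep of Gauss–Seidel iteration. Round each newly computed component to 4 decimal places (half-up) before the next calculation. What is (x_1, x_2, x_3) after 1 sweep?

(-0.6571, -2.2603, 0.0770)

Iteration 1:
  x_1 = (-11 - (3)·-1.3000 - (1)·-2.5000) / (7) = -0.6571
  x_2 = (-11 - (1)·-0.6571 - (-4)·-2.5000) / (9) = -2.2603
  x_3 = (9 - (1)·-0.6571 - (-4)·-2.2603) / (8) = 0.0770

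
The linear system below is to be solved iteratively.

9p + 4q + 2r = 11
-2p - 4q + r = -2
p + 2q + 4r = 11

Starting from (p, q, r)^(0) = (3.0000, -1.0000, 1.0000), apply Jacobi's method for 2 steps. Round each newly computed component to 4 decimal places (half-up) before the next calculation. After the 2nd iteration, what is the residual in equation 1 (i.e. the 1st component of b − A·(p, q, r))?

-5.1390

Iteration 1:
  p = (11 - (4)·-1.0000 - (2)·1.0000) / (9) = 1.4444
  q = (-2 - (-2)·3.0000 - (1)·1.0000) / (-4) = -0.7500
  r = (11 - (1)·3.0000 - (2)·-1.0000) / (4) = 2.5000
Iteration 2:
  p = (11 - (4)·-0.7500 - (2)·2.5000) / (9) = 1.0000
  q = (-2 - (-2)·1.4444 - (1)·2.5000) / (-4) = 0.4028
  r = (11 - (1)·1.4444 - (2)·-0.7500) / (4) = 2.7639
Residual b − A·x = (-5.1390, -1.1527, -1.8612)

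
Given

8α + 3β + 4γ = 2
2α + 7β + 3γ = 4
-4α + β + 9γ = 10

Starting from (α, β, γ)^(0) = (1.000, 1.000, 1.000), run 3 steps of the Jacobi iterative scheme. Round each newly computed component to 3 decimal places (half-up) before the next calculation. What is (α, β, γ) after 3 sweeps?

(-0.224, 0.327, 0.911)

Iteration 1:
  α = (2 - (3)·1.000 - (4)·1.000) / (8) = -0.625
  β = (4 - (2)·1.000 - (3)·1.000) / (7) = -0.143
  γ = (10 - (-4)·1.000 - (1)·1.000) / (9) = 1.444
Iteration 2:
  α = (2 - (3)·-0.143 - (4)·1.444) / (8) = -0.418
  β = (4 - (2)·-0.625 - (3)·1.444) / (7) = 0.131
  γ = (10 - (-4)·-0.625 - (1)·-0.143) / (9) = 0.849
Iteration 3:
  α = (2 - (3)·0.131 - (4)·0.849) / (8) = -0.224
  β = (4 - (2)·-0.418 - (3)·0.849) / (7) = 0.327
  γ = (10 - (-4)·-0.418 - (1)·0.131) / (9) = 0.911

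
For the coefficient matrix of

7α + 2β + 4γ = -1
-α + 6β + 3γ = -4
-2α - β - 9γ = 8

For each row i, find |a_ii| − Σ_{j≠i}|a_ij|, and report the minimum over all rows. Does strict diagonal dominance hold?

1

row 1: |7| − (2+4) = 1
row 2: |6| − (1+3) = 2
row 3: |-9| − (2+1) = 6
minimum over rows = 1 → strictly diagonally dominant (convergence guaranteed)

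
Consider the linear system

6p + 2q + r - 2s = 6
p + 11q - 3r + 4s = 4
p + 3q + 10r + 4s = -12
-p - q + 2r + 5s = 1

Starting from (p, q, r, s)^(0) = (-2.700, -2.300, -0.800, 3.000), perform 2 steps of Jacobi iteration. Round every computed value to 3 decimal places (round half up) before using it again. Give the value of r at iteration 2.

Iteration 1:
  p = (6 - (2)·-2.300 - (1)·-0.800 - (-2)·3.000) / (6) = 2.900
  q = (4 - (1)·-2.700 - (-3)·-0.800 - (4)·3.000) / (11) = -0.700
  r = (-12 - (1)·-2.700 - (3)·-2.300 - (4)·3.000) / (10) = -1.440
  s = (1 - (-1)·-2.700 - (-1)·-2.300 - (2)·-0.800) / (5) = -0.480
Iteration 2:
  p = (6 - (2)·-0.700 - (1)·-1.440 - (-2)·-0.480) / (6) = 1.313
  q = (4 - (1)·2.900 - (-3)·-1.440 - (4)·-0.480) / (11) = -0.118
  r = (-12 - (1)·2.900 - (3)·-0.700 - (4)·-0.480) / (10) = -1.088
  s = (1 - (-1)·2.900 - (-1)·-0.700 - (2)·-1.440) / (5) = 1.216

-1.088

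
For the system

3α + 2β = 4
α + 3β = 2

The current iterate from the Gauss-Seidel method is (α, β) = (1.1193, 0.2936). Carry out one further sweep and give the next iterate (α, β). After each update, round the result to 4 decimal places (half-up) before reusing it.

(1.1376, 0.2875)

One sweep:
  α = (4 - (2)·0.2936) / (3) = 1.1376
  β = (2 - (1)·1.1376) / (3) = 0.2875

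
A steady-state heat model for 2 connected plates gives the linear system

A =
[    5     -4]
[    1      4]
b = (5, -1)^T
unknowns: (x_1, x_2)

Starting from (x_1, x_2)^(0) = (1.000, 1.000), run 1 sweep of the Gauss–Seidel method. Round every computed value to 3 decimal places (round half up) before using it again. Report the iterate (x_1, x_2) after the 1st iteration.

(1.800, -0.700)

Iteration 1:
  x_1 = (5 - (-4)·1.000) / (5) = 1.800
  x_2 = (-1 - (1)·1.800) / (4) = -0.700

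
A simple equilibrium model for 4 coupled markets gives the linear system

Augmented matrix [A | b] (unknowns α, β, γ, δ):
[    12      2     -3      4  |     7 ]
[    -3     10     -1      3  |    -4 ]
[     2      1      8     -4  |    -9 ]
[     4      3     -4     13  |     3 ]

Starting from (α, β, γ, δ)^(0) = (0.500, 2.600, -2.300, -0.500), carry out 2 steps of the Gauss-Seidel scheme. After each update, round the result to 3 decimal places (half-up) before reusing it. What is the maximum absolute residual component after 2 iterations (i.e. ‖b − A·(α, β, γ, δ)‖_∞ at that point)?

Iteration 1:
  α = (7 - (2)·2.600 - (-3)·-2.300 - (4)·-0.500) / (12) = -0.258
  β = (-4 - (-3)·-0.258 - (-1)·-2.300 - (3)·-0.500) / (10) = -0.557
  γ = (-9 - (2)·-0.258 - (1)·-0.557 - (-4)·-0.500) / (8) = -1.241
  δ = (3 - (4)·-0.258 - (3)·-0.557 - (-4)·-1.241) / (13) = 0.057
Iteration 2:
  α = (7 - (2)·-0.557 - (-3)·-1.241 - (4)·0.057) / (12) = 0.347
  β = (-4 - (-3)·0.347 - (-1)·-1.241 - (3)·0.057) / (10) = -0.437
  γ = (-9 - (2)·0.347 - (1)·-0.437 - (-4)·0.057) / (8) = -1.129
  δ = (3 - (4)·0.347 - (3)·-0.437 - (-4)·-1.129) / (13) = -0.123
Residual b − A·x = (0.815, 0.651, -0.717, 0.006); ∞-norm = 0.815

0.815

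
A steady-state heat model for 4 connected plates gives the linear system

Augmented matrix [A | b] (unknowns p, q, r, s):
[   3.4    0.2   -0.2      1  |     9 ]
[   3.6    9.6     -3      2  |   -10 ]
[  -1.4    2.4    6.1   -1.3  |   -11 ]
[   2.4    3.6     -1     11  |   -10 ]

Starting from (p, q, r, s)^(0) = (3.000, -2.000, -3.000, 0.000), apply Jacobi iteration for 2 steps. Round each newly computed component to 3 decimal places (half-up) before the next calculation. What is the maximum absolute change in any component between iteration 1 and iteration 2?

Iteration 1:
  p = (9 - (0.2)·-2.000 - (-0.2)·-3.000 - (1)·0.000) / (3.4) = 2.588
  q = (-10 - (3.6)·3.000 - (-3)·-3.000 - (2)·0.000) / (9.6) = -3.104
  r = (-11 - (-1.4)·3.000 - (2.4)·-2.000 - (-1.3)·0.000) / (6.1) = -0.328
  s = (-10 - (2.4)·3.000 - (3.6)·-2.000 - (-1)·-3.000) / (11) = -1.182
Iteration 2:
  p = (9 - (0.2)·-3.104 - (-0.2)·-0.328 - (1)·-1.182) / (3.4) = 3.158
  q = (-10 - (3.6)·2.588 - (-3)·-0.328 - (2)·-1.182) / (9.6) = -1.868
  r = (-11 - (-1.4)·2.588 - (2.4)·-3.104 - (-1.3)·-1.182) / (6.1) = -0.240
  s = (-10 - (2.4)·2.588 - (3.6)·-3.104 - (-1)·-0.328) / (11) = -0.488
Change: (0.570, 1.236, 0.088, 0.694) → max |·| = 1.236

1.236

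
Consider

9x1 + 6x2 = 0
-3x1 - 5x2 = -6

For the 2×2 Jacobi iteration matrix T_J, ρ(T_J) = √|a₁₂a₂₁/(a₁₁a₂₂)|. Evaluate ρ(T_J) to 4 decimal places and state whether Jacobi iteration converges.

a₁₂a₂₁/(a₁₁a₂₂) = (6)·(-3) / ((9)·(-5)) = 0.400000
ρ = √|0.400000| = √0.400000 = 0.6325
ρ < 1, so Jacobi converges

0.6325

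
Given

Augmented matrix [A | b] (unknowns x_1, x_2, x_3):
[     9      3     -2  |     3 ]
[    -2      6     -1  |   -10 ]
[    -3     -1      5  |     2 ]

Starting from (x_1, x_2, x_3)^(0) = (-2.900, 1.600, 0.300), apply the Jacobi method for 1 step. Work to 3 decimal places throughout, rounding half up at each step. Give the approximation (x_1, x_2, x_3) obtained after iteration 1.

Iteration 1:
  x_1 = (3 - (3)·1.600 - (-2)·0.300) / (9) = -0.133
  x_2 = (-10 - (-2)·-2.900 - (-1)·0.300) / (6) = -2.583
  x_3 = (2 - (-3)·-2.900 - (-1)·1.600) / (5) = -1.020

(-0.133, -2.583, -1.020)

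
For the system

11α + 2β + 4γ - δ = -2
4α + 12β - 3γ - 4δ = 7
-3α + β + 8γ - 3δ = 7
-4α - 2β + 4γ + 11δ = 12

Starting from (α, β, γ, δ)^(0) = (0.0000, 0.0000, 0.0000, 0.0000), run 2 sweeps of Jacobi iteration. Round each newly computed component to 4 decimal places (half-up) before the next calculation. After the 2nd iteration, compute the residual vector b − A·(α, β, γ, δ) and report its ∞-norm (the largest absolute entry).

Iteration 1:
  α = (-2 - (2)·0.0000 - (4)·0.0000 - (-1)·0.0000) / (11) = -0.1818
  β = (7 - (4)·0.0000 - (-3)·0.0000 - (-4)·0.0000) / (12) = 0.5833
  γ = (7 - (-3)·0.0000 - (1)·0.0000 - (-3)·0.0000) / (8) = 0.8750
  δ = (12 - (-4)·0.0000 - (-2)·0.0000 - (4)·0.0000) / (11) = 1.0909
Iteration 2:
  α = (-2 - (2)·0.5833 - (4)·0.8750 - (-1)·1.0909) / (11) = -0.5069
  β = (7 - (4)·-0.1818 - (-3)·0.8750 - (-4)·1.0909) / (12) = 1.2263
  γ = (7 - (-3)·-0.1818 - (1)·0.5833 - (-3)·1.0909) / (8) = 1.1430
  δ = (12 - (-4)·-0.1818 - (-2)·0.5833 - (4)·0.8750) / (11) = 0.8127
Residual b − A·x = (-2.6360, 0.9918, -2.4529, -1.0867); ∞-norm = 2.6360

2.6360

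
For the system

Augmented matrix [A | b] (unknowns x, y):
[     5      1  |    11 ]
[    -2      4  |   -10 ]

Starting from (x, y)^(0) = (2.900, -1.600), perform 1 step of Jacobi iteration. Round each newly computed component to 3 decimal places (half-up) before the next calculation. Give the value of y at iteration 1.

Iteration 1:
  x = (11 - (1)·-1.600) / (5) = 2.520
  y = (-10 - (-2)·2.900) / (4) = -1.050

-1.050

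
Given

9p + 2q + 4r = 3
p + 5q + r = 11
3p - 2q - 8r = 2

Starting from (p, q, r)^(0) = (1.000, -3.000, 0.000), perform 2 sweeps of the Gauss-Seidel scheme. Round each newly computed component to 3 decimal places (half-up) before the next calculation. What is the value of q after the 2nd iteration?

Iteration 1:
  p = (3 - (2)·-3.000 - (4)·0.000) / (9) = 1.000
  q = (11 - (1)·1.000 - (1)·0.000) / (5) = 2.000
  r = (2 - (3)·1.000 - (-2)·2.000) / (-8) = -0.375
Iteration 2:
  p = (3 - (2)·2.000 - (4)·-0.375) / (9) = 0.056
  q = (11 - (1)·0.056 - (1)·-0.375) / (5) = 2.264
  r = (2 - (3)·0.056 - (-2)·2.264) / (-8) = -0.795

2.264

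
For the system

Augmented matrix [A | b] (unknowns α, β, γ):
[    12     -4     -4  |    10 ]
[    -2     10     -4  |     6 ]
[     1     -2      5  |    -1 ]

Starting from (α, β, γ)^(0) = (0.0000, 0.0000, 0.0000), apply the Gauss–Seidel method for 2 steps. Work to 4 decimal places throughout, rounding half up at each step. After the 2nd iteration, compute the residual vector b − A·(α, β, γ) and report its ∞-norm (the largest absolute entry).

Iteration 1:
  α = (10 - (-4)·0.0000 - (-4)·0.0000) / (12) = 0.8333
  β = (6 - (-2)·0.8333 - (-4)·0.0000) / (10) = 0.7667
  γ = (-1 - (1)·0.8333 - (-2)·0.7667) / (5) = -0.0600
Iteration 2:
  α = (10 - (-4)·0.7667 - (-4)·-0.0600) / (12) = 1.0689
  β = (6 - (-2)·1.0689 - (-4)·-0.0600) / (10) = 0.7898
  γ = (-1 - (1)·1.0689 - (-2)·0.7898) / (5) = -0.0979
Residual b − A·x = (-0.0592, -0.1518, 0.0002); ∞-norm = 0.1518

0.1518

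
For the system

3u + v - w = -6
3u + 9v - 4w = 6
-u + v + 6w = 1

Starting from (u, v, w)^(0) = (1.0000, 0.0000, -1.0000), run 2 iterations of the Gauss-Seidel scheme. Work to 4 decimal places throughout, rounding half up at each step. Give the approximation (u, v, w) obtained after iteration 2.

(-2.4630, 1.3148, -0.4630)

Iteration 1:
  u = (-6 - (1)·0.0000 - (-1)·-1.0000) / (3) = -2.3333
  v = (6 - (3)·-2.3333 - (-4)·-1.0000) / (9) = 1.0000
  w = (1 - (-1)·-2.3333 - (1)·1.0000) / (6) = -0.3889
Iteration 2:
  u = (-6 - (1)·1.0000 - (-1)·-0.3889) / (3) = -2.4630
  v = (6 - (3)·-2.4630 - (-4)·-0.3889) / (9) = 1.3148
  w = (1 - (-1)·-2.4630 - (1)·1.3148) / (6) = -0.4630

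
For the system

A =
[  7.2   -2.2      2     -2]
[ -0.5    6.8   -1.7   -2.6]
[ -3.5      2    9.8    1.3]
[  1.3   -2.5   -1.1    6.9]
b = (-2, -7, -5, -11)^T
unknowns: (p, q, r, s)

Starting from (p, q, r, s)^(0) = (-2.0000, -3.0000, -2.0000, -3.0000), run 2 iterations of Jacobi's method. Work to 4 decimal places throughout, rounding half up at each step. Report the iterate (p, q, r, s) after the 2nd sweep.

Iteration 1:
  p = (-2 - (-2.2)·-3.0000 - (2)·-2.0000 - (-2)·-3.0000) / (7.2) = -1.4722
  q = (-7 - (-0.5)·-2.0000 - (-1.7)·-2.0000 - (-2.6)·-3.0000) / (6.8) = -2.8235
  r = (-5 - (-3.5)·-2.0000 - (2)·-3.0000 - (1.3)·-3.0000) / (9.8) = -0.2143
  s = (-11 - (1.3)·-2.0000 - (-2.5)·-3.0000 - (-1.1)·-2.0000) / (6.9) = -2.6232
Iteration 2:
  p = (-2 - (-2.2)·-2.8235 - (2)·-0.2143 - (-2)·-2.6232) / (7.2) = -1.8097
  q = (-7 - (-0.5)·-1.4722 - (-1.7)·-0.2143 - (-2.6)·-2.6232) / (6.8) = -2.1942
  r = (-5 - (-3.5)·-1.4722 - (2)·-2.8235 - (1.3)·-2.6232) / (9.8) = -0.1118
  s = (-11 - (1.3)·-1.4722 - (-2.5)·-2.8235 - (-1.1)·-0.2143) / (6.9) = -2.3740

(-1.8097, -2.1942, -0.1118, -2.3740)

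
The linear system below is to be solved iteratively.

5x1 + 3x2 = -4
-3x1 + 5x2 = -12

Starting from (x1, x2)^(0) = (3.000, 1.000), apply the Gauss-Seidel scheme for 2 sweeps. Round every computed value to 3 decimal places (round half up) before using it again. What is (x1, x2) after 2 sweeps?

(1.144, -1.714)

Iteration 1:
  x1 = (-4 - (3)·1.000) / (5) = -1.400
  x2 = (-12 - (-3)·-1.400) / (5) = -3.240
Iteration 2:
  x1 = (-4 - (3)·-3.240) / (5) = 1.144
  x2 = (-12 - (-3)·1.144) / (5) = -1.714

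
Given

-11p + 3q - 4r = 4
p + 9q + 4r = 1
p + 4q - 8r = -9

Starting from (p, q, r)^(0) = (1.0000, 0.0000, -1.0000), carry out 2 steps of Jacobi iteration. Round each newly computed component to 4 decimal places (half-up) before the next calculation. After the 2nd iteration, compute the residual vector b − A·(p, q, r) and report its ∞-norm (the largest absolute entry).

4.2522

Iteration 1:
  p = (4 - (3)·0.0000 - (-4)·-1.0000) / (-11) = 0.0000
  q = (1 - (1)·1.0000 - (4)·-1.0000) / (9) = 0.4444
  r = (-9 - (1)·1.0000 - (4)·0.0000) / (-8) = 1.2500
Iteration 2:
  p = (4 - (3)·0.4444 - (-4)·1.2500) / (-11) = -0.6970
  q = (1 - (1)·0.0000 - (4)·1.2500) / (9) = -0.4444
  r = (-9 - (1)·0.0000 - (4)·0.4444) / (-8) = 1.3472
Residual b − A·x = (3.0550, 0.3078, 4.2522); ∞-norm = 4.2522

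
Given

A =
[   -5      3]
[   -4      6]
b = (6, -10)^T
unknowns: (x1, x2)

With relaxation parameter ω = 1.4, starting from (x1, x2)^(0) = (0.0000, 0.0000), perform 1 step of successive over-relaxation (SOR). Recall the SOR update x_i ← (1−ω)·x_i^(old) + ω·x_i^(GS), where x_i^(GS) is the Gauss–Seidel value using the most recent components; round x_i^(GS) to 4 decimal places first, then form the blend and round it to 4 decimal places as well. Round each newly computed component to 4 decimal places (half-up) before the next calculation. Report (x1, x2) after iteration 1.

(-1.6800, -3.9014)

Iteration 1:
  x1: GS value = (6 - (3)·0.0000) / (-5) = -1.2000;  x1 ← (1−ω)·0.0000 + ω·-1.2000 = -1.6800
  x2: GS value = (-10 - (-4)·-1.6800) / (6) = -2.7867;  x2 ← (1−ω)·0.0000 + ω·-2.7867 = -3.9014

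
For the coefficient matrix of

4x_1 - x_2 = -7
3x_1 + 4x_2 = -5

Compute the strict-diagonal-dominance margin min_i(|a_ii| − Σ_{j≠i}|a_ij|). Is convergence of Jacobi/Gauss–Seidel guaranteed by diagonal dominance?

row 1: |4| − (1) = 3
row 2: |4| − (3) = 1
minimum over rows = 1 → strictly diagonally dominant (convergence guaranteed)

1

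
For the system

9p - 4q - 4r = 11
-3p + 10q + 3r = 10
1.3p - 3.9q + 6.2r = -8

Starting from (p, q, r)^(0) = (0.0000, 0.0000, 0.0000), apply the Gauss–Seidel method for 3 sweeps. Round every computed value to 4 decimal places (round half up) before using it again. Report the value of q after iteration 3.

Iteration 1:
  p = (11 - (-4)·0.0000 - (-4)·0.0000) / (9) = 1.2222
  q = (10 - (-3)·1.2222 - (3)·0.0000) / (10) = 1.3667
  r = (-8 - (1.3)·1.2222 - (-3.9)·1.3667) / (6.2) = -0.6869
Iteration 2:
  p = (11 - (-4)·1.3667 - (-4)·-0.6869) / (9) = 1.5244
  q = (10 - (-3)·1.5244 - (3)·-0.6869) / (10) = 1.6634
  r = (-8 - (1.3)·1.5244 - (-3.9)·1.6634) / (6.2) = -0.5636
Iteration 3:
  p = (11 - (-4)·1.6634 - (-4)·-0.5636) / (9) = 1.7110
  q = (10 - (-3)·1.7110 - (3)·-0.5636) / (10) = 1.6824
  r = (-8 - (1.3)·1.7110 - (-3.9)·1.6824) / (6.2) = -0.5908

1.6824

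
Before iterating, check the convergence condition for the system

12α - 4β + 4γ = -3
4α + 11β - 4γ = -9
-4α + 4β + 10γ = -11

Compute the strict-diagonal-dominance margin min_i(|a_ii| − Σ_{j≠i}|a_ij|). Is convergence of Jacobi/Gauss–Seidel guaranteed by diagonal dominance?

2

row 1: |12| − (4+4) = 4
row 2: |11| − (4+4) = 3
row 3: |10| − (4+4) = 2
minimum over rows = 2 → strictly diagonally dominant (convergence guaranteed)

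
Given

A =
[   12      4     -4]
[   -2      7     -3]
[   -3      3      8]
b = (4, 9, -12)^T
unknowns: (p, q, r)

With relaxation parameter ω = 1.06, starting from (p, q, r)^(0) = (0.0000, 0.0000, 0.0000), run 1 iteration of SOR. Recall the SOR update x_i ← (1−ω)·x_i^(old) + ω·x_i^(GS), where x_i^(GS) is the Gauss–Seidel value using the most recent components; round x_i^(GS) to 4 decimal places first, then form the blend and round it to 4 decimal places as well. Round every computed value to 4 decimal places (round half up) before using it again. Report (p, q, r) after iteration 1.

(0.3533, 1.4699, -2.0338)

Iteration 1:
  p: GS value = (4 - (4)·0.0000 - (-4)·0.0000) / (12) = 0.3333;  p ← (1−ω)·0.0000 + ω·0.3333 = 0.3533
  q: GS value = (9 - (-2)·0.3533 - (-3)·0.0000) / (7) = 1.3867;  q ← (1−ω)·0.0000 + ω·1.3867 = 1.4699
  r: GS value = (-12 - (-3)·0.3533 - (3)·1.4699) / (8) = -1.9187;  r ← (1−ω)·0.0000 + ω·-1.9187 = -2.0338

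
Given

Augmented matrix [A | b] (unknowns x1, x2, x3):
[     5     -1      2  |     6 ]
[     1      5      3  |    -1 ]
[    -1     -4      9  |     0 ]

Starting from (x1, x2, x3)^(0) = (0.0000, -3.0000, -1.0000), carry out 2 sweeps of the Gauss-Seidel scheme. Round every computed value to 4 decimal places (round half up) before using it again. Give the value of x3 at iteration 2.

Iteration 1:
  x1 = (6 - (-1)·-3.0000 - (2)·-1.0000) / (5) = 1.0000
  x2 = (-1 - (1)·1.0000 - (3)·-1.0000) / (5) = 0.2000
  x3 = (0 - (-1)·1.0000 - (-4)·0.2000) / (9) = 0.2000
Iteration 2:
  x1 = (6 - (-1)·0.2000 - (2)·0.2000) / (5) = 1.1600
  x2 = (-1 - (1)·1.1600 - (3)·0.2000) / (5) = -0.5520
  x3 = (0 - (-1)·1.1600 - (-4)·-0.5520) / (9) = -0.1164

-0.1164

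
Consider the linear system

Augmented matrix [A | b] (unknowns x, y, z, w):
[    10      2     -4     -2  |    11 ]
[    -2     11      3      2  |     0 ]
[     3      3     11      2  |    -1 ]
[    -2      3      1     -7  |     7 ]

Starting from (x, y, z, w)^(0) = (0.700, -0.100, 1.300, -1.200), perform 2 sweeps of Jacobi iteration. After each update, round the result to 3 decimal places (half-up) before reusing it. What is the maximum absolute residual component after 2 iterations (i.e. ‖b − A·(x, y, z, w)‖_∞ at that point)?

2.604

Iteration 1:
  x = (11 - (2)·-0.100 - (-4)·1.300 - (-2)·-1.200) / (10) = 1.400
  y = (0 - (-2)·0.700 - (3)·1.300 - (2)·-1.200) / (11) = -0.009
  z = (-1 - (3)·0.700 - (3)·-0.100 - (2)·-1.200) / (11) = -0.036
  w = (7 - (-2)·0.700 - (3)·-0.100 - (1)·1.300) / (-7) = -1.057
Iteration 2:
  x = (11 - (2)·-0.009 - (-4)·-0.036 - (-2)·-1.057) / (10) = 0.876
  y = (0 - (-2)·1.400 - (3)·-0.036 - (2)·-1.057) / (11) = 0.457
  z = (-1 - (3)·1.400 - (3)·-0.009 - (2)·-1.057) / (11) = -0.278
  w = (7 - (-2)·1.400 - (3)·-0.009 - (1)·-0.036) / (-7) = -1.409
Residual b − A·x = (-2.604, 0.377, 0.877, -2.204); ∞-norm = 2.604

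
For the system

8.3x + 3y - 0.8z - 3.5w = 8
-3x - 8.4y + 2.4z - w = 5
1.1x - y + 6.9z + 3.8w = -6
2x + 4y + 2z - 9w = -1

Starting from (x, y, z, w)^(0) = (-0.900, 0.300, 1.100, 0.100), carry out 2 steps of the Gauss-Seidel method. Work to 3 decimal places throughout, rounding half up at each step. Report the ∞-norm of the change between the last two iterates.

Iteration 1:
  x = (8 - (3)·0.300 - (-0.8)·1.100 - (-3.5)·0.100) / (8.3) = 1.004
  y = (5 - (-3)·1.004 - (2.4)·1.100 - (-1)·0.100) / (-8.4) = -0.651
  z = (-6 - (1.1)·1.004 - (-1)·-0.651 - (3.8)·0.100) / (6.9) = -1.179
  w = (-1 - (2)·1.004 - (4)·-0.651 - (2)·-1.179) / (-9) = -0.217
Iteration 2:
  x = (8 - (3)·-0.651 - (-0.8)·-1.179 - (-3.5)·-0.217) / (8.3) = 0.994
  y = (5 - (-3)·0.994 - (2.4)·-1.179 - (-1)·-0.217) / (-8.4) = -1.261
  z = (-6 - (1.1)·0.994 - (-1)·-1.261 - (3.8)·-0.217) / (6.9) = -1.091
  w = (-1 - (2)·0.994 - (4)·-1.261 - (2)·-1.091) / (-9) = -0.471
Change: (-0.010, -0.610, 0.088, -0.254) → max |·| = 0.610

0.610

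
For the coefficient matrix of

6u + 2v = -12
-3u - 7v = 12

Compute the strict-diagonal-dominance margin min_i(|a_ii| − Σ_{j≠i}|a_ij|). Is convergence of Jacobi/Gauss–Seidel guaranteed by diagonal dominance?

row 1: |6| − (2) = 4
row 2: |-7| − (3) = 4
minimum over rows = 4 → strictly diagonally dominant (convergence guaranteed)

4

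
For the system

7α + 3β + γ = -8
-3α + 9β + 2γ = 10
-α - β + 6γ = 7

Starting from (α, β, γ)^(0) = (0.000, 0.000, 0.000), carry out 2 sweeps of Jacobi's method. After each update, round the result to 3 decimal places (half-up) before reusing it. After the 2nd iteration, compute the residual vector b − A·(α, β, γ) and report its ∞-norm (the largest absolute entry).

Iteration 1:
  α = (-8 - (3)·0.000 - (1)·0.000) / (7) = -1.143
  β = (10 - (-3)·0.000 - (2)·0.000) / (9) = 1.111
  γ = (7 - (-1)·0.000 - (-1)·0.000) / (6) = 1.167
Iteration 2:
  α = (-8 - (3)·1.111 - (1)·1.167) / (7) = -1.786
  β = (10 - (-3)·-1.143 - (2)·1.167) / (9) = 0.471
  γ = (7 - (-1)·-1.143 - (-1)·1.111) / (6) = 1.161
Residual b − A·x = (1.928, -1.919, -1.281); ∞-norm = 1.928

1.928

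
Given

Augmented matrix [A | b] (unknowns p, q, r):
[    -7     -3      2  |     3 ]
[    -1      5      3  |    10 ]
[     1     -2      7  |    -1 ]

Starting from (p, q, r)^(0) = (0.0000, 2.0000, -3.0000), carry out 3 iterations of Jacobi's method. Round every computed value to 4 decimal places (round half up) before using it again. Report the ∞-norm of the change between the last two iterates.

1.2997

Iteration 1:
  p = (3 - (-3)·2.0000 - (2)·-3.0000) / (-7) = -2.1429
  q = (10 - (-1)·0.0000 - (3)·-3.0000) / (5) = 3.8000
  r = (-1 - (1)·0.0000 - (-2)·2.0000) / (7) = 0.4286
Iteration 2:
  p = (3 - (-3)·3.8000 - (2)·0.4286) / (-7) = -1.9347
  q = (10 - (-1)·-2.1429 - (3)·0.4286) / (5) = 1.3143
  r = (-1 - (1)·-2.1429 - (-2)·3.8000) / (7) = 1.2490
Iteration 3:
  p = (3 - (-3)·1.3143 - (2)·1.2490) / (-7) = -0.6350
  q = (10 - (-1)·-1.9347 - (3)·1.2490) / (5) = 0.8637
  r = (-1 - (1)·-1.9347 - (-2)·1.3143) / (7) = 0.5090
Change: (1.2997, -0.4506, -0.7400) → max |·| = 1.2997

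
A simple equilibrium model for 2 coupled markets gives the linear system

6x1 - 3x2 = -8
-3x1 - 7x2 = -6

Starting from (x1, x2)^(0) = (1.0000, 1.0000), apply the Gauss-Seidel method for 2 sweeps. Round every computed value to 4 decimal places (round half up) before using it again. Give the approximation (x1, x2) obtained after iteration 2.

Iteration 1:
  x1 = (-8 - (-3)·1.0000) / (6) = -0.8333
  x2 = (-6 - (-3)·-0.8333) / (-7) = 1.2143
Iteration 2:
  x1 = (-8 - (-3)·1.2143) / (6) = -0.7262
  x2 = (-6 - (-3)·-0.7262) / (-7) = 1.1684

(-0.7262, 1.1684)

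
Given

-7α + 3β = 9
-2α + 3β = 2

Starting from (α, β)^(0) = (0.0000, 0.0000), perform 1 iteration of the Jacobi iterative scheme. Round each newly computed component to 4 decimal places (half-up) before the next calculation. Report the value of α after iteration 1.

-1.2857

Iteration 1:
  α = (9 - (3)·0.0000) / (-7) = -1.2857
  β = (2 - (-2)·0.0000) / (3) = 0.6667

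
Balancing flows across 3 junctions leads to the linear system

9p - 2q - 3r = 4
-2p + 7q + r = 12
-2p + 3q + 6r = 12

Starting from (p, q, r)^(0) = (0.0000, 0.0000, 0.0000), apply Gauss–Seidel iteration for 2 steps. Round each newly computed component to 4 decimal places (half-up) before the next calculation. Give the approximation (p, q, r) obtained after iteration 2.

Iteration 1:
  p = (4 - (-2)·0.0000 - (-3)·0.0000) / (9) = 0.4444
  q = (12 - (-2)·0.4444 - (1)·0.0000) / (7) = 1.8413
  r = (12 - (-2)·0.4444 - (3)·1.8413) / (6) = 1.2275
Iteration 2:
  p = (4 - (-2)·1.8413 - (-3)·1.2275) / (9) = 1.2628
  q = (12 - (-2)·1.2628 - (1)·1.2275) / (7) = 1.8997
  r = (12 - (-2)·1.2628 - (3)·1.8997) / (6) = 1.4711

(1.2628, 1.8997, 1.4711)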